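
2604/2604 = 1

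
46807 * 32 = 1497824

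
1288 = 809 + 479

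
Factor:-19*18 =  - 342=- 2^1*3^2*19^1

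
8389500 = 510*16450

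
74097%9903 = 4776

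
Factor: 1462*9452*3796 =52456255904 = 2^5*13^1*17^2*43^1 * 73^1 * 139^1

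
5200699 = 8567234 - 3366535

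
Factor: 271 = 271^1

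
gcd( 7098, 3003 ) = 273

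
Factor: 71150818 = 2^1*919^1*38711^1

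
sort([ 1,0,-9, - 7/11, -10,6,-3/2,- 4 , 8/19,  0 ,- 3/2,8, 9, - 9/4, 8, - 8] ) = [ - 10, - 9,-8,-4, - 9/4, - 3/2, - 3/2, -7/11,0,0, 8/19,1,6, 8,8,9] 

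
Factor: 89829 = 3^4 * 1109^1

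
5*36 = 180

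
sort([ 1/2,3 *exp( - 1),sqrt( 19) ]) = [ 1/2,3 * exp( - 1),sqrt(19) ]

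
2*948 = 1896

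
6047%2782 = 483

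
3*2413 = 7239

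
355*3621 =1285455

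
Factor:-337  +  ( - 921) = -1258 = - 2^1 * 17^1*37^1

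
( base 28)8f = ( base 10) 239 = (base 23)A9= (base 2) 11101111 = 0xef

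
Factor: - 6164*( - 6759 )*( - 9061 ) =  - 377503695036= -2^2*3^2*13^1*17^1*23^1*41^1*67^1*751^1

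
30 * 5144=154320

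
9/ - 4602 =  - 3/1534 = -0.00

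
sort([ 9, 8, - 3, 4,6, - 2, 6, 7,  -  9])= [ - 9,  -  3,  -  2,4,6,6, 7,8, 9]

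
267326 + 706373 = 973699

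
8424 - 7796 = 628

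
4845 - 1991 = 2854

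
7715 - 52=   7663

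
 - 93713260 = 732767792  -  826481052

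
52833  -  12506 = 40327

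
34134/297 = 114+ 92/99 = 114.93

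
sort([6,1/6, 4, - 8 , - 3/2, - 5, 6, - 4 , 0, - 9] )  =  [  -  9, - 8 , - 5, - 4, - 3/2 , 0,1/6, 4,6, 6]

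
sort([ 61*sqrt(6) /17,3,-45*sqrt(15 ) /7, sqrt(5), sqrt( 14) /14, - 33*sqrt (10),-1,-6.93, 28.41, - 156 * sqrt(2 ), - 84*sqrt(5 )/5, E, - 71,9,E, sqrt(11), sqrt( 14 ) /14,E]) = [-156*sqrt(2), - 33*sqrt(10), - 71, - 84 * sqrt(5) /5, - 45*sqrt(15 ) /7, - 6.93, - 1,sqrt( 14 )/14, sqrt ( 14)/14,sqrt( 5), E,E,E,3, sqrt( 11 ), 61*sqrt(6)/17,9,28.41]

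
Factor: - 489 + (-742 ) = -1231^1 = -1231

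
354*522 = 184788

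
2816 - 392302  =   - 389486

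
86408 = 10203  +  76205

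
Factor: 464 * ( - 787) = -365168 = -2^4*29^1*787^1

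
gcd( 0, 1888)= 1888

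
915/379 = 2 + 157/379 = 2.41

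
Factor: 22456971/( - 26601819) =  - 7485657/8867273= -  3^1*41^1*60859^1*8867273^(-1) 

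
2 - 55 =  - 53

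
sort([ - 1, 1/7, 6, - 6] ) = [ - 6, - 1,1/7, 6] 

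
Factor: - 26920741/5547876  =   - 1170467/241212=- 2^( - 2) * 3^(-1 )  *17^1 * 31^1*2221^1*20101^ ( - 1 ) 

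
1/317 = 1/317 = 0.00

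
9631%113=26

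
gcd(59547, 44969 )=1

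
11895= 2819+9076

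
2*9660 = 19320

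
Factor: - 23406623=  - 3659^1*6397^1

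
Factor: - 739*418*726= -2^2*3^1 *11^3*19^1 * 739^1 = - 224262852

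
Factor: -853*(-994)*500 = 2^3*5^3*7^1*71^1 * 853^1 = 423941000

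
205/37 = 5 + 20/37= 5.54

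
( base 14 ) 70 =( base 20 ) 4i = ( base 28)3e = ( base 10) 98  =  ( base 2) 1100010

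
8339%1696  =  1555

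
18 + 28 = 46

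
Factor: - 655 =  - 5^1*131^1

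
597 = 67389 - 66792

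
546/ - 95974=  - 1 + 47714/47987  =  - 0.01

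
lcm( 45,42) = 630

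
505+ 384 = 889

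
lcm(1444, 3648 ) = 69312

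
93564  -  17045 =76519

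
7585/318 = 7585/318 = 23.85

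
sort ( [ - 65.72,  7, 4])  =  [ - 65.72, 4 , 7]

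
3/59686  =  3/59686 = 0.00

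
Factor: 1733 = 1733^1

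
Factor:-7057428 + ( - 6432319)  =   - 379^1*35593^1=- 13489747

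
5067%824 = 123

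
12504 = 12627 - 123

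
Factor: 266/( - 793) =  - 2^1*7^1  *13^ (- 1) * 19^1*61^( - 1)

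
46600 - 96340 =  - 49740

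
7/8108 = 7/8108= 0.00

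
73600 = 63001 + 10599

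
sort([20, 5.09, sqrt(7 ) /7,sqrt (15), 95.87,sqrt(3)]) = [sqrt( 7)/7, sqrt(3), sqrt( 15 ),5.09, 20, 95.87 ]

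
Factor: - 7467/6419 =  -57/49 = -  3^1 * 7^(-2)*19^1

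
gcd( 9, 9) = 9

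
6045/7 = 863 + 4/7 = 863.57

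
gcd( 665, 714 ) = 7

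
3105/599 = 3105/599 = 5.18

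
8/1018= 4/509 = 0.01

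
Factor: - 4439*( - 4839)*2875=3^1*5^3*23^2*193^1*1613^1 = 61755922875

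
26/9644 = 13/4822 = 0.00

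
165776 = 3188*52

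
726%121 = 0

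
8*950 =7600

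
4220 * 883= 3726260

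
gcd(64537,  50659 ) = 1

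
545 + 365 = 910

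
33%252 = 33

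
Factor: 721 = 7^1 * 103^1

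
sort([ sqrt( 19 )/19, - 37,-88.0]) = [-88.0, - 37,sqrt( 19)/19]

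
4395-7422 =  -3027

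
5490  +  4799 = 10289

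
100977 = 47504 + 53473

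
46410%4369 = 2720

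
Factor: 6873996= 2^2*3^1*  572833^1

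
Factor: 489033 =3^2*67^1*811^1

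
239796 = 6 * 39966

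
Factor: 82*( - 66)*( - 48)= 2^6*3^2*11^1*41^1 = 259776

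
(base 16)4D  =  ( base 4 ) 1031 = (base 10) 77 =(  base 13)5c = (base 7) 140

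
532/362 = 1 + 85/181 = 1.47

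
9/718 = 9/718 = 0.01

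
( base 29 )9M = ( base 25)B8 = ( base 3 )101111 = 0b100011011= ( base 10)283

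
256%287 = 256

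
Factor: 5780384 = 2^5*31^1*5827^1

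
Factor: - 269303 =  - 71^1  *  3793^1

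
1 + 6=7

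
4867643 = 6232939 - 1365296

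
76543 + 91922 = 168465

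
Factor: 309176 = 2^3* 7^1*5521^1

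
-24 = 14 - 38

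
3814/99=38 + 52/99 = 38.53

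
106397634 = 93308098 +13089536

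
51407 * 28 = 1439396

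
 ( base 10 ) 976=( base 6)4304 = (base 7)2563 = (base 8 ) 1720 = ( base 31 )10f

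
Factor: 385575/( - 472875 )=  - 53/65 = - 5^( - 1 ) * 13^( - 1 )*53^1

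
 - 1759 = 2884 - 4643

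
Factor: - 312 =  - 2^3 * 3^1*13^1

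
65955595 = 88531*745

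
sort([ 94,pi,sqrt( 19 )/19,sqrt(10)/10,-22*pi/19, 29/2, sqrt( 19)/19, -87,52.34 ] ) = [ - 87, - 22*pi/19,  sqrt( 19 ) /19, sqrt(19 )/19, sqrt(10 )/10, pi, 29/2,52.34,94]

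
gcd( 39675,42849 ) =1587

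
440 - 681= - 241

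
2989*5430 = 16230270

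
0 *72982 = 0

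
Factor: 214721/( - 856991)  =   - 13^1*83^1*199^1*337^( - 1)*2543^( - 1)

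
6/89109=2/29703 = 0.00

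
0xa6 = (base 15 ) b1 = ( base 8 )246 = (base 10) 166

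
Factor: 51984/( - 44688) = - 3^1*7^( -2 )*19^1  =  - 57/49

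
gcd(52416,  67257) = 9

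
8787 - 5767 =3020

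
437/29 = 437/29 = 15.07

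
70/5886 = 35/2943 = 0.01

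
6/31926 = 1/5321 = 0.00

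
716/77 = 9 + 23/77=9.30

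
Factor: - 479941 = -7^1 * 11^1*23^1* 271^1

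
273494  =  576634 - 303140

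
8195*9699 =79483305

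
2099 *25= 52475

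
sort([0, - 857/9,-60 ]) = [ - 857/9, - 60 , 0]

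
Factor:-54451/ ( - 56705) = 5^( - 1 )*11^(- 1)*17^1*1031^( - 1 )*3203^1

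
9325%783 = 712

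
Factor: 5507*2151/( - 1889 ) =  - 11845557/1889 = - 3^2*239^1*1889^(-1)*5507^1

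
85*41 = 3485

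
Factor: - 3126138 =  - 2^1*3^1 * 521023^1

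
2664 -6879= - 4215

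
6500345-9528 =6490817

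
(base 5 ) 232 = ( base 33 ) 21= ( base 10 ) 67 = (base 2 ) 1000011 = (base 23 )2L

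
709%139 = 14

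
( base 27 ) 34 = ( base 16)55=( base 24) 3d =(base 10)85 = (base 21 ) 41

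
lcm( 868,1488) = 10416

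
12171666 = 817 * 14898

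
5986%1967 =85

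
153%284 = 153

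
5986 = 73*82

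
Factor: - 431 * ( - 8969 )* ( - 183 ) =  - 707411937= - 3^1 * 61^1*431^1*  8969^1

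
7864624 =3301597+4563027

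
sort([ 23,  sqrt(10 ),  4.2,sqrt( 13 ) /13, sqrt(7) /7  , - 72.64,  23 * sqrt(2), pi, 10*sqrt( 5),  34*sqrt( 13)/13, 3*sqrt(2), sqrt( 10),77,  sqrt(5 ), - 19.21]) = [ - 72.64, - 19.21, sqrt(13)/13,sqrt(7)/7, sqrt(5), pi, sqrt( 10),sqrt(10),4.2,  3 * sqrt(2 ),34*sqrt(13 ) /13, 10*sqrt(5),23,  23*sqrt( 2),77]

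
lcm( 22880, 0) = 0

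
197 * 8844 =1742268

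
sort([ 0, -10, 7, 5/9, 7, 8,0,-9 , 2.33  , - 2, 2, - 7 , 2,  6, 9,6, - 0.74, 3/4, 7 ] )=[ - 10 , - 9, - 7,-2, - 0.74,0,0,5/9,3/4,  2, 2,2.33,  6, 6, 7,7,7 , 8, 9 ]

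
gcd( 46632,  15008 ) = 536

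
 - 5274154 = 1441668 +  - 6715822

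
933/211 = 933/211  =  4.42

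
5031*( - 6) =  - 30186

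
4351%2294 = 2057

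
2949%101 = 20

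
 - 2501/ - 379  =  2501/379  =  6.60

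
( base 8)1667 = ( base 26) 1af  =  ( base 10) 951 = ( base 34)RX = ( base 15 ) 436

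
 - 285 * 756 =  - 215460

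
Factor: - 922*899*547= - 453396266 = - 2^1 * 29^1*31^1 *461^1 * 547^1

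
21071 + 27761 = 48832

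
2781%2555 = 226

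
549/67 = 549/67=8.19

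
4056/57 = 71 + 3/19 = 71.16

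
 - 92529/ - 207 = 447/1 = 447.00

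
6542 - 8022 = - 1480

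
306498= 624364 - 317866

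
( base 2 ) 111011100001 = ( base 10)3809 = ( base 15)11DE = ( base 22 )7J3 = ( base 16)ee1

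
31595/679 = 46+361/679 = 46.53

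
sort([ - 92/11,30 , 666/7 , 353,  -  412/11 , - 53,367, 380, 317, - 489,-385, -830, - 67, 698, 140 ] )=[ - 830, - 489, - 385, - 67 ,-53, - 412/11, - 92/11,30,666/7,140,317,353,367,380,698 ]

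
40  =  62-22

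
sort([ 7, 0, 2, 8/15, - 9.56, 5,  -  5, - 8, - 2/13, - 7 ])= [ - 9.56, - 8, - 7 , - 5,-2/13, 0,8/15,2, 5, 7 ]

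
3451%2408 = 1043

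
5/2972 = 5/2972 = 0.00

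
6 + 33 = 39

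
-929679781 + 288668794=-641010987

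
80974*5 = 404870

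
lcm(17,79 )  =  1343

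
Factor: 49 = 7^2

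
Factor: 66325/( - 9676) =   -  2^(  -  2)*5^2*7^1* 41^( - 1)*59^( - 1)*379^1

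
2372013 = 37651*63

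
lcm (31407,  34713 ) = 659547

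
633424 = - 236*(-2684)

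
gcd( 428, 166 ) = 2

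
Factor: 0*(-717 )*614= 0 = 0^1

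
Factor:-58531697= - 7^1*17^1 * 233^1 * 2111^1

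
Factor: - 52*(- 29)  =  1508 = 2^2*13^1 * 29^1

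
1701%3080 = 1701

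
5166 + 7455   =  12621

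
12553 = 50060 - 37507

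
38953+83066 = 122019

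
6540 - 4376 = 2164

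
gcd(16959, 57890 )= 1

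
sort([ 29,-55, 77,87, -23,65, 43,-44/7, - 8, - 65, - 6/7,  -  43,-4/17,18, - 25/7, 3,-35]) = [-65,-55, - 43, - 35,-23,- 8,-44/7,-25/7,  -  6/7, - 4/17, 3,18, 29,43, 65,77, 87 ] 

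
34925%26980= 7945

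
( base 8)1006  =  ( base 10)518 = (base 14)290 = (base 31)gm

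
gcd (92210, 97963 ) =1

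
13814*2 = 27628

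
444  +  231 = 675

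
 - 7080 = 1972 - 9052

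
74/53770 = 37/26885 = 0.00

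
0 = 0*93046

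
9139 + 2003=11142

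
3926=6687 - 2761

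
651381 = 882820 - 231439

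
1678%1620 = 58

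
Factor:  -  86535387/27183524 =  - 2^(-2) * 3^2*127^1 * 499^ ( - 1 )*13619^(  -  1)*75709^1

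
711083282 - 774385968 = -63302686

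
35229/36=978 + 7/12= 978.58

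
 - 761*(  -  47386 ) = 36060746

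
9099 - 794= 8305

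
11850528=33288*356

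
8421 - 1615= 6806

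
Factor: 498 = 2^1*3^1*83^1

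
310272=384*808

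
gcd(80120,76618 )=2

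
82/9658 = 41/4829 = 0.01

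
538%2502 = 538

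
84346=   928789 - 844443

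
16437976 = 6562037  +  9875939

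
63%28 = 7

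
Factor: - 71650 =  - 2^1*5^2*1433^1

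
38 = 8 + 30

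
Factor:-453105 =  - 3^2*5^1*10069^1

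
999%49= 19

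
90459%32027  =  26405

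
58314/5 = 11662 +4/5 = 11662.80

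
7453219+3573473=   11026692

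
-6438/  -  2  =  3219+ 0/1 = 3219.00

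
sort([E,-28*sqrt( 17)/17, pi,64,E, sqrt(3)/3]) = [ -28 * sqrt(17) /17,sqrt(3 )/3,E,E, pi,64 ] 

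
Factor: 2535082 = 2^1*11^1 *139^1*  829^1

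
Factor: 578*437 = 2^1 * 17^2*19^1*23^1  =  252586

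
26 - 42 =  - 16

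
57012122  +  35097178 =92109300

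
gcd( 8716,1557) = 1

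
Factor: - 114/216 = -2^(  -  2 ) * 3^(-2 )*19^1 = - 19/36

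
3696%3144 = 552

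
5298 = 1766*3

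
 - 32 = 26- 58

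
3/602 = 3/602 = 0.00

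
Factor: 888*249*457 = 101048184 = 2^3*3^2*37^1*83^1*457^1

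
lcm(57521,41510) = 4026470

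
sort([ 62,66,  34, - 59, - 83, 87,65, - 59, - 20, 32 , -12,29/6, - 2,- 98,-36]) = [ - 98,-83, - 59, - 59 , - 36, -20, - 12, - 2,  29/6, 32 , 34, 62,  65, 66,87]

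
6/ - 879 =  - 2/293 = - 0.01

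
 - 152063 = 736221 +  - 888284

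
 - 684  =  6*( - 114 ) 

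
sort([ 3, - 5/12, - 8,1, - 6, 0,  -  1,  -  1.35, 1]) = [-8, -6, - 1.35, - 1, - 5/12, 0 , 1, 1,3]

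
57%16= 9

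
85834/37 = 85834/37 = 2319.84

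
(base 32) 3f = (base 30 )3L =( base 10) 111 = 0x6F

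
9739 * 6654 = 64803306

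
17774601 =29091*611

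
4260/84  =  50+5/7 = 50.71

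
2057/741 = 2 + 575/741 = 2.78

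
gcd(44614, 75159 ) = 1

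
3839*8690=33360910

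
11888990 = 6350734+5538256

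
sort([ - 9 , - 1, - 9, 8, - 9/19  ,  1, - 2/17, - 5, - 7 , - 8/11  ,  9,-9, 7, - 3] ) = [ - 9, - 9, - 9,- 7 , - 5, - 3, - 1, - 8/11 , - 9/19 , - 2/17,1, 7,8,  9]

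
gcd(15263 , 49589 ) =1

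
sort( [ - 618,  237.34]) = [ - 618, 237.34]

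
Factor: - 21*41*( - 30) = 25830 = 2^1 * 3^2*5^1*7^1*41^1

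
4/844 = 1/211 =0.00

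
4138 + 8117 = 12255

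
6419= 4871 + 1548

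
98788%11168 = 9444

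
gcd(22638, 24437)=7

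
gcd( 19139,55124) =1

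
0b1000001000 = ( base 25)kk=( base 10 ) 520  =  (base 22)11E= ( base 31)GO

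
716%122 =106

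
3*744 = 2232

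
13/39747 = 13/39747 = 0.00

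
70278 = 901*78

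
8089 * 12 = 97068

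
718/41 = 17 + 21/41 = 17.51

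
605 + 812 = 1417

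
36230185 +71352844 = 107583029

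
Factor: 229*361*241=19^2*229^1*241^1 = 19923229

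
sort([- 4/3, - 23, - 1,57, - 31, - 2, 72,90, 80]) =[ - 31,-23, - 2, - 4/3, - 1,57, 72, 80, 90] 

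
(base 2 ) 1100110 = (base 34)30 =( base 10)102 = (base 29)3f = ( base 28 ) 3I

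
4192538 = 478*8771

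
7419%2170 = 909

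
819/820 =819/820 = 1.00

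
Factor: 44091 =3^3 *23^1* 71^1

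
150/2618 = 75/1309 = 0.06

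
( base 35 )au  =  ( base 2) 101111100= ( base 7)1052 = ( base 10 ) 380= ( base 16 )17c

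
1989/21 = 663/7 = 94.71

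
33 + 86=119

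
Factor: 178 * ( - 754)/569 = -2^2*13^1 * 29^1 * 89^1 * 569^( - 1 ) =- 134212/569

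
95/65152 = 95/65152  =  0.00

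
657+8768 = 9425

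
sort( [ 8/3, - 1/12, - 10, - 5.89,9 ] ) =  [ - 10 , - 5.89, - 1/12,8/3,9 ]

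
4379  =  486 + 3893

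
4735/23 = 4735/23  =  205.87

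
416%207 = 2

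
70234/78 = 35117/39 = 900.44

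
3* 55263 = 165789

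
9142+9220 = 18362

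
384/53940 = 32/4495  =  0.01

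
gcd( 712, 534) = 178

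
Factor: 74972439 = 3^3*107^1*25951^1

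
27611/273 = 101 + 38/273 = 101.14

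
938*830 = 778540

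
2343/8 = 292 + 7/8 = 292.88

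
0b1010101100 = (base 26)108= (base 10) 684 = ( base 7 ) 1665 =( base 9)840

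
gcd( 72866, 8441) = 1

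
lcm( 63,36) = 252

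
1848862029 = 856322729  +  992539300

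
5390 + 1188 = 6578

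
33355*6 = 200130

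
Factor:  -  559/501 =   -  3^(-1) * 13^1*43^1 *167^( - 1 ) 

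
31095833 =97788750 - 66692917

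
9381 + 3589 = 12970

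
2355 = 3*785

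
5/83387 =5/83387  =  0.00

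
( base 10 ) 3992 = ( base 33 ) 3lw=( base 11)2AAA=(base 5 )111432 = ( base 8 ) 7630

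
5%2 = 1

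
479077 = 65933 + 413144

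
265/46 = 265/46 = 5.76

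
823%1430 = 823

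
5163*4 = 20652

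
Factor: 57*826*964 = 2^3*3^1*7^1 *19^1*59^1*241^1 = 45387048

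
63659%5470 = 3489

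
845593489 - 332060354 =513533135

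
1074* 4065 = 4365810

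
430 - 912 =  - 482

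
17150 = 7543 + 9607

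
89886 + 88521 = 178407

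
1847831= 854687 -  - 993144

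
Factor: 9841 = 13^1*757^1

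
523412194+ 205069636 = 728481830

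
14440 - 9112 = 5328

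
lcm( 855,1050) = 59850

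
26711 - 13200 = 13511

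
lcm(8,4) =8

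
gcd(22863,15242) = 7621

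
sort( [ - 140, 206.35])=[ - 140,206.35 ]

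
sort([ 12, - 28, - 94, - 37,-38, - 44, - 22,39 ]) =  [ - 94, -44, - 38, - 37 , - 28, - 22, 12,39 ]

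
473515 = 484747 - 11232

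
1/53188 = 1/53188 = 0.00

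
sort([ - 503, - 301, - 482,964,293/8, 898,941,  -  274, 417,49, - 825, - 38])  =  [-825, - 503, - 482, -301, - 274,- 38,  293/8, 49,417,898,941, 964 ]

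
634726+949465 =1584191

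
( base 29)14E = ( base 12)68b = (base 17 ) 362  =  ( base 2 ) 1111001011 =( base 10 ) 971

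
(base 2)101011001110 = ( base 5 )42031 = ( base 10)2766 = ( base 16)ace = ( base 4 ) 223032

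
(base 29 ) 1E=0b101011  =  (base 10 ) 43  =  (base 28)1F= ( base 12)37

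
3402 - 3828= - 426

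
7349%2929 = 1491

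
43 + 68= 111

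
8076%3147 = 1782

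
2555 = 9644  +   - 7089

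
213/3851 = 213/3851= 0.06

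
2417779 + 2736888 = 5154667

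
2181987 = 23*94869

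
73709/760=73709/760 = 96.99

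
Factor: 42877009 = 7^2*17^1 *51473^1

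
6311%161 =32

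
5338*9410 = 50230580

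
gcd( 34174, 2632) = 14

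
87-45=42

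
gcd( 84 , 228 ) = 12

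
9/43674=3/14558=0.00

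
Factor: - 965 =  - 5^1*193^1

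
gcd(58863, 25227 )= 8409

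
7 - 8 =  - 1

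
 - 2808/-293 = 9  +  171/293 = 9.58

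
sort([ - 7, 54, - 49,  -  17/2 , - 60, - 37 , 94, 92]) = [ - 60, - 49,-37 , - 17/2,  -  7,54, 92, 94] 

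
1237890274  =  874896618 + 362993656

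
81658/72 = 1134+5/36 = 1134.14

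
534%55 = 39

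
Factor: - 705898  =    -  2^1*352949^1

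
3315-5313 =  - 1998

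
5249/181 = 29= 29.00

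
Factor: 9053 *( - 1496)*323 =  - 4374482024=-2^3*11^2*17^2 * 19^1*823^1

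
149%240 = 149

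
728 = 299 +429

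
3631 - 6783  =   - 3152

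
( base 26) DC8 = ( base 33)8c0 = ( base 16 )2394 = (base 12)5330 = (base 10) 9108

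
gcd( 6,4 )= 2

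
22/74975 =22/74975 = 0.00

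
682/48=14 + 5/24  =  14.21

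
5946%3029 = 2917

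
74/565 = 74/565= 0.13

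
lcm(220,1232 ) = 6160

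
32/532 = 8/133 = 0.06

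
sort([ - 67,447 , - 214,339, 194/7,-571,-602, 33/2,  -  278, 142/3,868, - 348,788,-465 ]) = [-602, - 571, - 465 , - 348,- 278,  -  214,  -  67, 33/2,194/7,142/3,339, 447 , 788, 868] 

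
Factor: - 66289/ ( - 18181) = 151^1 * 439^1 * 18181^(  -  1) 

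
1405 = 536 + 869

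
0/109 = 0 = 0.00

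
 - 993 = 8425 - 9418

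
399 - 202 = 197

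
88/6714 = 44/3357 = 0.01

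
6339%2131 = 2077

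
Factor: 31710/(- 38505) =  - 2^1*7^1*17^( - 1 ) = - 14/17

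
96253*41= 3946373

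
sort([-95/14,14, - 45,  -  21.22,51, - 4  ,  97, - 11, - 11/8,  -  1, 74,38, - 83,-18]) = [-83, - 45, - 21.22, - 18, - 11, -95/14,-4,-11/8, - 1,14, 38, 51, 74 , 97 ]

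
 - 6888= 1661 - 8549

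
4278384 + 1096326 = 5374710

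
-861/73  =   - 861/73= - 11.79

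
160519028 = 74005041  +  86513987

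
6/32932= 3/16466 = 0.00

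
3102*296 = 918192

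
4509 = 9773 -5264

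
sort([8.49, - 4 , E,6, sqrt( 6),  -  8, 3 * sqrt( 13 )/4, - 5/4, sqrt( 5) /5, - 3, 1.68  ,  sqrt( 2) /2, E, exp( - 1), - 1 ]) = [ - 8, - 4, - 3 , - 5/4, - 1 , exp( - 1 ),sqrt( 5 ) /5,sqrt(2) /2, 1.68, sqrt(6 ), 3 * sqrt( 13)/4, E, E,6,8.49]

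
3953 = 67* 59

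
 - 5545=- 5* 1109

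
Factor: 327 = 3^1*109^1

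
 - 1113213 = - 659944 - 453269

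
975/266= 3 + 177/266 = 3.67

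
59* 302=17818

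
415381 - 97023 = 318358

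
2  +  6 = 8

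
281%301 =281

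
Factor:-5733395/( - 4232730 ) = 1146679/846546 = 2^ (-1 )*3^(-1)*199^( - 1)*709^(-1 ) * 1146679^1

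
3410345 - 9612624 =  - 6202279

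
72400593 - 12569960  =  59830633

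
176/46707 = 176/46707=0.00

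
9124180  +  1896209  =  11020389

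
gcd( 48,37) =1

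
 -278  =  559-837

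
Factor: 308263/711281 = 211^( - 1)*3371^( - 1 )*308263^1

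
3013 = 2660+353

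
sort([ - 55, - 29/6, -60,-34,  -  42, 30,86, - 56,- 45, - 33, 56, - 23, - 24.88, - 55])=[ - 60, - 56, - 55, - 55, - 45, -42, - 34, - 33, - 24.88,-23, - 29/6, 30, 56,86 ]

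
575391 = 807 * 713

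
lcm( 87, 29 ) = 87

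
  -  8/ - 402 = 4/201 = 0.02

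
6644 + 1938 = 8582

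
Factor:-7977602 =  - 2^1 * 31^1*223^1*577^1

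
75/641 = 75/641  =  0.12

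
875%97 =2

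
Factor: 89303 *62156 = 5550717268 = 2^2 *41^1*379^1*89303^1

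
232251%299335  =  232251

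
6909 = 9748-2839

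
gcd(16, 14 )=2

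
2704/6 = 450 + 2/3 =450.67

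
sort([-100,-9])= [ - 100,-9] 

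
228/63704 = 57/15926 = 0.00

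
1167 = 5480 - 4313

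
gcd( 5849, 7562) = 1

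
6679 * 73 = 487567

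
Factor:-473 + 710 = 237 = 3^1*79^1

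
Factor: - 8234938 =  - 2^1*823^1*5003^1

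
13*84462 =1098006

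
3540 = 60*59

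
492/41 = 12 =12.00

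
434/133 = 62/19= 3.26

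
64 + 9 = 73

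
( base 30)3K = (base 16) 6E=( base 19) 5F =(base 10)110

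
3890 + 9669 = 13559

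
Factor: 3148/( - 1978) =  - 1574/989 = - 2^1 * 23^ ( - 1)* 43^ (  -  1)*787^1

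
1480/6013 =1480/6013 = 0.25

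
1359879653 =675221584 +684658069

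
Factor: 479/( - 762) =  - 2^(  -  1)*3^ ( - 1)*127^(  -  1 )*479^1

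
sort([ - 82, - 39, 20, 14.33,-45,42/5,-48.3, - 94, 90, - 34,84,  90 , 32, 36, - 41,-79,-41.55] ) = [- 94,-82,-79,-48.3, - 45,-41.55, - 41,-39, -34,42/5 , 14.33, 20, 32,36, 84, 90, 90]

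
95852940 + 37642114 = 133495054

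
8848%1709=303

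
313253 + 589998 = 903251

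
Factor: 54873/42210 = 13/10 = 2^( - 1)*5^(-1 ) * 13^1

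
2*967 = 1934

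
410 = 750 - 340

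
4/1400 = 1/350 = 0.00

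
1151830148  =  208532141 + 943298007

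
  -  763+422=  -  341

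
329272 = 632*521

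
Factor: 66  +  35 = 101^1 = 101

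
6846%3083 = 680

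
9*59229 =533061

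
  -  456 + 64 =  - 392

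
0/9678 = 0 = 0.00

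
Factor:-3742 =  - 2^1 * 1871^1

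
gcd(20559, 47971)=6853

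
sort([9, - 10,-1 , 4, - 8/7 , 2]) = [ - 10, - 8/7, - 1, 2,4, 9]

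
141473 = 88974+52499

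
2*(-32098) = -64196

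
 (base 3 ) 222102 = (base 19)1ia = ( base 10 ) 713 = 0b1011001001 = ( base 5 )10323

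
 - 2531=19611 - 22142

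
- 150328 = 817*( - 184 ) 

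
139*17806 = 2475034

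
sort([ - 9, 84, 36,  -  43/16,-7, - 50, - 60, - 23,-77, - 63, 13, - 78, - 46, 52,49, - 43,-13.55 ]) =[-78, - 77, - 63, - 60, - 50, - 46, - 43,-23 , - 13.55, - 9, - 7, - 43/16,13,36,49, 52,84]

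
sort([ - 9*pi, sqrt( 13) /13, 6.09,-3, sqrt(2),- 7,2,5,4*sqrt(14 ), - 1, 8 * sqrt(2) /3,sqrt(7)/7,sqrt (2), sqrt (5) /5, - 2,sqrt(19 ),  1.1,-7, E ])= [- 9 * pi, - 7, - 7 , - 3,  -  2, - 1 , sqrt(13)/13,sqrt(7 ) /7,sqrt ( 5) /5,  1.1,sqrt ( 2), sqrt( 2),2,E,8*sqrt(2)/3 , sqrt(19 ),5, 6.09, 4*sqrt( 14)] 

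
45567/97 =469+74/97 = 469.76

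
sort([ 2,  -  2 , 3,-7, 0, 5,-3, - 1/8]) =[ - 7,-3, - 2,-1/8,0,2,  3,5 ]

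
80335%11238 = 1669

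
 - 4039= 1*( - 4039)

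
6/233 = 6/233= 0.03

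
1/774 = 1/774 =0.00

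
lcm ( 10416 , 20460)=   572880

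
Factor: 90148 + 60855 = 151003 = 29^1*41^1*127^1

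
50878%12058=2646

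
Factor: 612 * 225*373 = 51362100 = 2^2*3^4*5^2*17^1*373^1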